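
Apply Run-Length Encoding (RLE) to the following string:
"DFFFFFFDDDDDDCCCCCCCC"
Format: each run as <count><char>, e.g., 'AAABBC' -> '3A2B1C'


Scanning runs left to right:
  i=0: run of 'D' x 1 -> '1D'
  i=1: run of 'F' x 6 -> '6F'
  i=7: run of 'D' x 6 -> '6D'
  i=13: run of 'C' x 8 -> '8C'

RLE = 1D6F6D8C


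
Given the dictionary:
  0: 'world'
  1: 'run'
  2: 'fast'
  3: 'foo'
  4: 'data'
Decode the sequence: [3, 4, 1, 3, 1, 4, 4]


Look up each index in the dictionary:
  3 -> 'foo'
  4 -> 'data'
  1 -> 'run'
  3 -> 'foo'
  1 -> 'run'
  4 -> 'data'
  4 -> 'data'

Decoded: "foo data run foo run data data"


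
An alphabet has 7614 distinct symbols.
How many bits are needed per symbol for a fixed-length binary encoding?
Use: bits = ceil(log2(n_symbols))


log2(7614) = 12.8944
Bracket: 2^12 = 4096 < 7614 <= 2^13 = 8192
So ceil(log2(7614)) = 13

bits = ceil(log2(7614)) = ceil(12.8944) = 13 bits


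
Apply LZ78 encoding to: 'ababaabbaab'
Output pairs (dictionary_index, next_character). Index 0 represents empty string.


LZ78 encoding steps:
Dictionary: {0: ''}
Step 1: w='' (idx 0), next='a' -> output (0, 'a'), add 'a' as idx 1
Step 2: w='' (idx 0), next='b' -> output (0, 'b'), add 'b' as idx 2
Step 3: w='a' (idx 1), next='b' -> output (1, 'b'), add 'ab' as idx 3
Step 4: w='a' (idx 1), next='a' -> output (1, 'a'), add 'aa' as idx 4
Step 5: w='b' (idx 2), next='b' -> output (2, 'b'), add 'bb' as idx 5
Step 6: w='aa' (idx 4), next='b' -> output (4, 'b'), add 'aab' as idx 6


Encoded: [(0, 'a'), (0, 'b'), (1, 'b'), (1, 'a'), (2, 'b'), (4, 'b')]


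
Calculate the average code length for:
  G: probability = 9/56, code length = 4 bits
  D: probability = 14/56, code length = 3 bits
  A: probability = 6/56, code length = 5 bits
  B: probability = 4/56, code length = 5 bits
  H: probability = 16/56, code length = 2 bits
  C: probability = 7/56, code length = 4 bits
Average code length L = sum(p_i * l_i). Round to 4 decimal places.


Weighted contributions p_i * l_i:
  G: (9/56) * 4 = 36/56
  D: (14/56) * 3 = 42/56
  A: (6/56) * 5 = 30/56
  B: (4/56) * 5 = 20/56
  H: (16/56) * 2 = 32/56
  C: (7/56) * 4 = 28/56
Sum = (36 + 42 + 30 + 20 + 32 + 28)/56 = 188/56

L = 188/56 = 3.3571 bits/symbol


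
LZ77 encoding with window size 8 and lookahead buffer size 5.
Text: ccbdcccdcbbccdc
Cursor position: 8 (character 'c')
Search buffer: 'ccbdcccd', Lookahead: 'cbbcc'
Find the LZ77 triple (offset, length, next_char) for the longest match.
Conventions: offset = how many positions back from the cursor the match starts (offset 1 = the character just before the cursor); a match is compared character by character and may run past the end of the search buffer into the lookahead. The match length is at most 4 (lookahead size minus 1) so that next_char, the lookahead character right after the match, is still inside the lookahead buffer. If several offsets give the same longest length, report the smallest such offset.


Try each offset into the search buffer:
  offset=1 (pos 7, char 'd'): match length 0
  offset=2 (pos 6, char 'c'): match length 1
  offset=3 (pos 5, char 'c'): match length 1
  offset=4 (pos 4, char 'c'): match length 1
  offset=5 (pos 3, char 'd'): match length 0
  offset=6 (pos 2, char 'b'): match length 0
  offset=7 (pos 1, char 'c'): match length 2
  offset=8 (pos 0, char 'c'): match length 1
Longest match has length 2 at offset 7.
next_char = character at position 8 + 2 = 10 -> 'b'

Best match: offset=7, length=2 (matching 'cb' starting at position 1)
LZ77 triple: (7, 2, 'b')


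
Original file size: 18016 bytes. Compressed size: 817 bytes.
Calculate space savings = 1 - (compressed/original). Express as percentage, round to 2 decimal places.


ratio = compressed/original = 817/18016 = 0.045349
savings = 1 - ratio = 1 - 0.045349 = 0.954651
as a percentage: 0.954651 * 100 = 95.47%

Space savings = 1 - 817/18016 = 95.47%


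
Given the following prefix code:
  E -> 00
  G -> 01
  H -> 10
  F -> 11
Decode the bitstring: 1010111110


Decoding step by step:
Bits 10 -> H
Bits 10 -> H
Bits 11 -> F
Bits 11 -> F
Bits 10 -> H


Decoded message: HHFFH


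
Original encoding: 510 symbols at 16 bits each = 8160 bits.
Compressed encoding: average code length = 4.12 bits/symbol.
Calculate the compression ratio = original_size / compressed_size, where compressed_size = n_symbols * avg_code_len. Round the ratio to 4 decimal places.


original_size = n_symbols * orig_bits = 510 * 16 = 8160 bits
compressed_size = n_symbols * avg_code_len = 510 * 4.12 = 2101.2 bits
ratio = original_size / compressed_size = 8160 / 2101.2 = 3.8835

Compression ratio = 3.8835


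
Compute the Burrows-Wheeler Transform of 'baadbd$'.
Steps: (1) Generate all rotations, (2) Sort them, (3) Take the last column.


Rotations (sorted):
  0: $baadbd -> last char: d
  1: aadbd$b -> last char: b
  2: adbd$ba -> last char: a
  3: baadbd$ -> last char: $
  4: bd$baad -> last char: d
  5: d$baadb -> last char: b
  6: dbd$baa -> last char: a


BWT = dba$dba


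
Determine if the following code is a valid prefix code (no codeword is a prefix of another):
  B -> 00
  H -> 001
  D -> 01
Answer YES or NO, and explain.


Checking each pair (does one codeword prefix another?):
  B='00' vs H='001': prefix -- VIOLATION

NO -- this is NOT a valid prefix code. B (00) is a prefix of H (001).


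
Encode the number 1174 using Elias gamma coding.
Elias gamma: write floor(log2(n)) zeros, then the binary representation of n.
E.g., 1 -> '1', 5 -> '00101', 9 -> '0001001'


num_bits = floor(log2(1174)) + 1 = 11
leading_zeros = num_bits - 1 = 10
binary(1174) = 10010010110

Elias gamma(1174) = '0000000000' + '10010010110' = 000000000010010010110 (21 bits)


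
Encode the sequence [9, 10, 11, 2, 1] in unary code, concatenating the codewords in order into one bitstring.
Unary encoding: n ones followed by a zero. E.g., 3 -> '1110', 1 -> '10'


Encode each number as n ones followed by a terminating 0:
  9 -> 1111111110 (10 bits)
  10 -> 11111111110 (11 bits)
  11 -> 111111111110 (12 bits)
  2 -> 110 (3 bits)
  1 -> 10 (2 bits)
Total length = 10 + 11 + 12 + 3 + 2 = 38 bits.

Unary([9, 10, 11, 2, 1]) = 11111111101111111111011111111111011010 (38 bits)


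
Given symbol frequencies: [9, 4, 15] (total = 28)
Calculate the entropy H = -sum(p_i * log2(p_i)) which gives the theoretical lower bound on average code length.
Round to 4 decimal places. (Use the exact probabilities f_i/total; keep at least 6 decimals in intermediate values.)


Per-symbol terms -p_i * log2(p_i) with p_i = f_i/28:
  p = 9/28 = 0.321429: log2(p) = -1.637430, -p*log2(p) = 0.526317
  p = 4/28 = 0.142857: log2(p) = -2.807355, -p*log2(p) = 0.401051
  p = 15/28 = 0.535714: log2(p) = -0.900464, -p*log2(p) = 0.482392
H = 0.526317 + 0.401051 + 0.482392 = 1.409760

H = 1.4098 bits/symbol


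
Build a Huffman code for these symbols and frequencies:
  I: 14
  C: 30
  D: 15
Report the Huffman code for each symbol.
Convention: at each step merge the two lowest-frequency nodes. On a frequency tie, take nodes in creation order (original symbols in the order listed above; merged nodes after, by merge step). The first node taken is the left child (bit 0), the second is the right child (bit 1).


Huffman tree construction:
Step 1: Merge I(14) + D(15) = 29
Step 2: Merge (I+D)(29) + C(30) = 59
Read each symbol's code off the tree from the root (left child = 0, right child = 1).

Codes:
  I: 00 (length 2)
  C: 1 (length 1)
  D: 01 (length 2)
Average code length: 88/59 = 1.4915 bits/symbol


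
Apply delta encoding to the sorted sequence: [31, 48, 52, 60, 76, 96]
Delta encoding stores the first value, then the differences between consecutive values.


First value: 31
Deltas:
  48 - 31 = 17
  52 - 48 = 4
  60 - 52 = 8
  76 - 60 = 16
  96 - 76 = 20


Delta encoded: [31, 17, 4, 8, 16, 20]


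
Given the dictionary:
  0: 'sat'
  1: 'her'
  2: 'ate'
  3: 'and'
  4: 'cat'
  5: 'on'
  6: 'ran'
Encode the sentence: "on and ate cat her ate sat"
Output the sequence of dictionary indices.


Look up each word in the dictionary:
  'on' -> 5
  'and' -> 3
  'ate' -> 2
  'cat' -> 4
  'her' -> 1
  'ate' -> 2
  'sat' -> 0

Encoded: [5, 3, 2, 4, 1, 2, 0]


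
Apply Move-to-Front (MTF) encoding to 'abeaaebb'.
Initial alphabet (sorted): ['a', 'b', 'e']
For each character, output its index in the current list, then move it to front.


MTF encoding:
'a': index 0 in ['a', 'b', 'e'] -> ['a', 'b', 'e']
'b': index 1 in ['a', 'b', 'e'] -> ['b', 'a', 'e']
'e': index 2 in ['b', 'a', 'e'] -> ['e', 'b', 'a']
'a': index 2 in ['e', 'b', 'a'] -> ['a', 'e', 'b']
'a': index 0 in ['a', 'e', 'b'] -> ['a', 'e', 'b']
'e': index 1 in ['a', 'e', 'b'] -> ['e', 'a', 'b']
'b': index 2 in ['e', 'a', 'b'] -> ['b', 'e', 'a']
'b': index 0 in ['b', 'e', 'a'] -> ['b', 'e', 'a']


Output: [0, 1, 2, 2, 0, 1, 2, 0]


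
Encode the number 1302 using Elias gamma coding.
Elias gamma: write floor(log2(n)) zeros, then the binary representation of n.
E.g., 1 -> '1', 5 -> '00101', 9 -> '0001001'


num_bits = floor(log2(1302)) + 1 = 11
leading_zeros = num_bits - 1 = 10
binary(1302) = 10100010110

Elias gamma(1302) = '0000000000' + '10100010110' = 000000000010100010110 (21 bits)


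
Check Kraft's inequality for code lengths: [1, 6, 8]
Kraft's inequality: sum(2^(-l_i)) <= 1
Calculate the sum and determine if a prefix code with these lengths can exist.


Sum = 2^(-1) + 2^(-6) + 2^(-8)
    = 0.5 + 0.015625 + 0.00390625
    = 133/256 = 0.51953125
Since 0.51953125 <= 1, Kraft's inequality IS satisfied.
A prefix code with these lengths CAN exist.

Kraft sum = 0.51953125. Satisfied.


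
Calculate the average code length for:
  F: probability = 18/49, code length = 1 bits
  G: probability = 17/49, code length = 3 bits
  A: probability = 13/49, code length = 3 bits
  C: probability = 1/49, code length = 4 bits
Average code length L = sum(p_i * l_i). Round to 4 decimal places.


Weighted contributions p_i * l_i:
  F: (18/49) * 1 = 18/49
  G: (17/49) * 3 = 51/49
  A: (13/49) * 3 = 39/49
  C: (1/49) * 4 = 4/49
Sum = (18 + 51 + 39 + 4)/49 = 112/49

L = 112/49 = 2.2857 bits/symbol


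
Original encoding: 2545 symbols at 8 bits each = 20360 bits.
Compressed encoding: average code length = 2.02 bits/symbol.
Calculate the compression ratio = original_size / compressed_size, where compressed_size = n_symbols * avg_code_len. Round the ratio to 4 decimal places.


original_size = n_symbols * orig_bits = 2545 * 8 = 20360 bits
compressed_size = n_symbols * avg_code_len = 2545 * 2.02 = 5140.9 bits
ratio = original_size / compressed_size = 20360 / 5140.9 = 3.9604

Compression ratio = 3.9604


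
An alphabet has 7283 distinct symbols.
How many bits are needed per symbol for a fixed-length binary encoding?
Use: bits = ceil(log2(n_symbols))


log2(7283) = 12.8303
Bracket: 2^12 = 4096 < 7283 <= 2^13 = 8192
So ceil(log2(7283)) = 13

bits = ceil(log2(7283)) = ceil(12.8303) = 13 bits


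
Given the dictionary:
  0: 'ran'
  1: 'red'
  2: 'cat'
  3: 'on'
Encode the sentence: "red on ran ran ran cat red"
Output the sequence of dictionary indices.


Look up each word in the dictionary:
  'red' -> 1
  'on' -> 3
  'ran' -> 0
  'ran' -> 0
  'ran' -> 0
  'cat' -> 2
  'red' -> 1

Encoded: [1, 3, 0, 0, 0, 2, 1]


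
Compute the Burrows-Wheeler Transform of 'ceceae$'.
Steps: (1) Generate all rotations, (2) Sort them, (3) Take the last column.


Rotations (sorted):
  0: $ceceae -> last char: e
  1: ae$cece -> last char: e
  2: ceae$ce -> last char: e
  3: ceceae$ -> last char: $
  4: e$cecea -> last char: a
  5: eae$cec -> last char: c
  6: eceae$c -> last char: c


BWT = eee$acc


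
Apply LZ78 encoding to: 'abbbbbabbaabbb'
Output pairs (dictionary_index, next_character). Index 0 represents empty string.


LZ78 encoding steps:
Dictionary: {0: ''}
Step 1: w='' (idx 0), next='a' -> output (0, 'a'), add 'a' as idx 1
Step 2: w='' (idx 0), next='b' -> output (0, 'b'), add 'b' as idx 2
Step 3: w='b' (idx 2), next='b' -> output (2, 'b'), add 'bb' as idx 3
Step 4: w='bb' (idx 3), next='a' -> output (3, 'a'), add 'bba' as idx 4
Step 5: w='bba' (idx 4), next='a' -> output (4, 'a'), add 'bbaa' as idx 5
Step 6: w='bb' (idx 3), next='b' -> output (3, 'b'), add 'bbb' as idx 6


Encoded: [(0, 'a'), (0, 'b'), (2, 'b'), (3, 'a'), (4, 'a'), (3, 'b')]


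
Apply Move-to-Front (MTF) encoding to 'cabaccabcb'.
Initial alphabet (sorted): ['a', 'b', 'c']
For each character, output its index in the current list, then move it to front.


MTF encoding:
'c': index 2 in ['a', 'b', 'c'] -> ['c', 'a', 'b']
'a': index 1 in ['c', 'a', 'b'] -> ['a', 'c', 'b']
'b': index 2 in ['a', 'c', 'b'] -> ['b', 'a', 'c']
'a': index 1 in ['b', 'a', 'c'] -> ['a', 'b', 'c']
'c': index 2 in ['a', 'b', 'c'] -> ['c', 'a', 'b']
'c': index 0 in ['c', 'a', 'b'] -> ['c', 'a', 'b']
'a': index 1 in ['c', 'a', 'b'] -> ['a', 'c', 'b']
'b': index 2 in ['a', 'c', 'b'] -> ['b', 'a', 'c']
'c': index 2 in ['b', 'a', 'c'] -> ['c', 'b', 'a']
'b': index 1 in ['c', 'b', 'a'] -> ['b', 'c', 'a']


Output: [2, 1, 2, 1, 2, 0, 1, 2, 2, 1]


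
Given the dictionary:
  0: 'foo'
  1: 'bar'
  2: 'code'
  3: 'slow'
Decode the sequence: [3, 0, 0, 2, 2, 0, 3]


Look up each index in the dictionary:
  3 -> 'slow'
  0 -> 'foo'
  0 -> 'foo'
  2 -> 'code'
  2 -> 'code'
  0 -> 'foo'
  3 -> 'slow'

Decoded: "slow foo foo code code foo slow"


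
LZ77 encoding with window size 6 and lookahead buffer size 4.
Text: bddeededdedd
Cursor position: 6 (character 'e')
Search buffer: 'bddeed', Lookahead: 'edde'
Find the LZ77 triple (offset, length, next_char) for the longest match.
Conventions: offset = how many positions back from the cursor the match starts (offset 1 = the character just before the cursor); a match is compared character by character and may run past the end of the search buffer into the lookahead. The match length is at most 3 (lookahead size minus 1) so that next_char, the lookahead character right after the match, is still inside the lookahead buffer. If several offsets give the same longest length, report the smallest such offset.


Try each offset into the search buffer:
  offset=1 (pos 5, char 'd'): match length 0
  offset=2 (pos 4, char 'e'): match length 2
  offset=3 (pos 3, char 'e'): match length 1
  offset=4 (pos 2, char 'd'): match length 0
  offset=5 (pos 1, char 'd'): match length 0
  offset=6 (pos 0, char 'b'): match length 0
Longest match has length 2 at offset 2.
next_char = character at position 6 + 2 = 8 -> 'd'

Best match: offset=2, length=2 (matching 'ed' starting at position 4)
LZ77 triple: (2, 2, 'd')


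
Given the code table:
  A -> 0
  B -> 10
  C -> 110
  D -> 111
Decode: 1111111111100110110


Decoding:
111 -> D
111 -> D
111 -> D
110 -> C
0 -> A
110 -> C
110 -> C


Result: DDDCACC


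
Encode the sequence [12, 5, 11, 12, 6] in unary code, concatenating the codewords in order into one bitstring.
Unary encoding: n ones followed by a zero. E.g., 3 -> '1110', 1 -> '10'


Encode each number as n ones followed by a terminating 0:
  12 -> 1111111111110 (13 bits)
  5 -> 111110 (6 bits)
  11 -> 111111111110 (12 bits)
  12 -> 1111111111110 (13 bits)
  6 -> 1111110 (7 bits)
Total length = 13 + 6 + 12 + 13 + 7 = 51 bits.

Unary([12, 5, 11, 12, 6]) = 111111111111011111011111111111011111111111101111110 (51 bits)


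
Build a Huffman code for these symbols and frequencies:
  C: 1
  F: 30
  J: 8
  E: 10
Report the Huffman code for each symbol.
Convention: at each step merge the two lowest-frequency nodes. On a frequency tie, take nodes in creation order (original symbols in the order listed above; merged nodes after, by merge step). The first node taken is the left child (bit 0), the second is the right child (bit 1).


Huffman tree construction:
Step 1: Merge C(1) + J(8) = 9
Step 2: Merge (C+J)(9) + E(10) = 19
Step 3: Merge ((C+J)+E)(19) + F(30) = 49
Read each symbol's code off the tree from the root (left child = 0, right child = 1).

Codes:
  C: 000 (length 3)
  F: 1 (length 1)
  J: 001 (length 3)
  E: 01 (length 2)
Average code length: 77/49 = 1.5714 bits/symbol


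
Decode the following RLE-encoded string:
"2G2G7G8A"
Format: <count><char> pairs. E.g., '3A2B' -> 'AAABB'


Expanding each <count><char> pair:
  2G -> 'GG'
  2G -> 'GG'
  7G -> 'GGGGGGG'
  8A -> 'AAAAAAAA'

Decoded = GGGGGGGGGGGAAAAAAAA


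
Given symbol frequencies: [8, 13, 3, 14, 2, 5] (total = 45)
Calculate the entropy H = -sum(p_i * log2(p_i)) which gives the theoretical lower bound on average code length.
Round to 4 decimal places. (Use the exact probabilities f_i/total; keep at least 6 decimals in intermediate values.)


Per-symbol terms -p_i * log2(p_i) with p_i = f_i/45:
  p = 8/45 = 0.177778: log2(p) = -2.491853, -p*log2(p) = 0.442996
  p = 13/45 = 0.288889: log2(p) = -1.791413, -p*log2(p) = 0.517519
  p = 3/45 = 0.066667: log2(p) = -3.906891, -p*log2(p) = 0.260459
  p = 14/45 = 0.311111: log2(p) = -1.684498, -p*log2(p) = 0.524066
  p = 2/45 = 0.044444: log2(p) = -4.491853, -p*log2(p) = 0.199638
  p = 5/45 = 0.111111: log2(p) = -3.169925, -p*log2(p) = 0.352214
H = 0.442996 + 0.517519 + 0.260459 + 0.524066 + 0.199638 + 0.352214 = 2.296892

H = 2.2969 bits/symbol


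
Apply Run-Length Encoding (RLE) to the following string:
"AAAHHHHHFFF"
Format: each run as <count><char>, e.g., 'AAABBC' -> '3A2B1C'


Scanning runs left to right:
  i=0: run of 'A' x 3 -> '3A'
  i=3: run of 'H' x 5 -> '5H'
  i=8: run of 'F' x 3 -> '3F'

RLE = 3A5H3F


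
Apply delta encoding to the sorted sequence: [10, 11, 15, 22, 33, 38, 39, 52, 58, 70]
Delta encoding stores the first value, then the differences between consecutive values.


First value: 10
Deltas:
  11 - 10 = 1
  15 - 11 = 4
  22 - 15 = 7
  33 - 22 = 11
  38 - 33 = 5
  39 - 38 = 1
  52 - 39 = 13
  58 - 52 = 6
  70 - 58 = 12


Delta encoded: [10, 1, 4, 7, 11, 5, 1, 13, 6, 12]


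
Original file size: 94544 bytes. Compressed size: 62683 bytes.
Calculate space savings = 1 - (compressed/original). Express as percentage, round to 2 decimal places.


ratio = compressed/original = 62683/94544 = 0.663003
savings = 1 - ratio = 1 - 0.663003 = 0.336997
as a percentage: 0.336997 * 100 = 33.7%

Space savings = 1 - 62683/94544 = 33.7%


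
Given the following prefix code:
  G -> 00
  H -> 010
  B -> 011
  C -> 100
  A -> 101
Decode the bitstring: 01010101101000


Decoding step by step:
Bits 010 -> H
Bits 101 -> A
Bits 011 -> B
Bits 010 -> H
Bits 00 -> G


Decoded message: HABHG


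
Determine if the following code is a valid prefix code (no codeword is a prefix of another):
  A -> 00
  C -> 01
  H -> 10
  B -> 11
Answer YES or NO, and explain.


Checking each pair (does one codeword prefix another?):
  A='00' vs C='01': no prefix
  A='00' vs H='10': no prefix
  A='00' vs B='11': no prefix
  C='01' vs A='00': no prefix
  C='01' vs H='10': no prefix
  C='01' vs B='11': no prefix
  H='10' vs A='00': no prefix
  H='10' vs C='01': no prefix
  H='10' vs B='11': no prefix
  B='11' vs A='00': no prefix
  B='11' vs C='01': no prefix
  B='11' vs H='10': no prefix
No violation found over all pairs.

YES -- this is a valid prefix code. No codeword is a prefix of any other codeword.


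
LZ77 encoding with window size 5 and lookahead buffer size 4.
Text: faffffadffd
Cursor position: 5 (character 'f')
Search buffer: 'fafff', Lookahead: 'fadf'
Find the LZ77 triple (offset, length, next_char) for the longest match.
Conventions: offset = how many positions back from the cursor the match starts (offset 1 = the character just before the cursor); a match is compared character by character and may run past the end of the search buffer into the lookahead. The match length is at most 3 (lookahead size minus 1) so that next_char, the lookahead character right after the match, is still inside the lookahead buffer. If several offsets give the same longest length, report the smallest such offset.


Try each offset into the search buffer:
  offset=1 (pos 4, char 'f'): match length 1
  offset=2 (pos 3, char 'f'): match length 1
  offset=3 (pos 2, char 'f'): match length 1
  offset=4 (pos 1, char 'a'): match length 0
  offset=5 (pos 0, char 'f'): match length 2
Longest match has length 2 at offset 5.
next_char = character at position 5 + 2 = 7 -> 'd'

Best match: offset=5, length=2 (matching 'fa' starting at position 0)
LZ77 triple: (5, 2, 'd')


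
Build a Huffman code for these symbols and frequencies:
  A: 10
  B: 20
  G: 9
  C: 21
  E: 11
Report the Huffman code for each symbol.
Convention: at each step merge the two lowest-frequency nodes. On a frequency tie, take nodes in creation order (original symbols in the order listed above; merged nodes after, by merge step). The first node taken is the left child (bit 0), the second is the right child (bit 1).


Huffman tree construction:
Step 1: Merge G(9) + A(10) = 19
Step 2: Merge E(11) + (G+A)(19) = 30
Step 3: Merge B(20) + C(21) = 41
Step 4: Merge (E+(G+A))(30) + (B+C)(41) = 71
Read each symbol's code off the tree from the root (left child = 0, right child = 1).

Codes:
  A: 011 (length 3)
  B: 10 (length 2)
  G: 010 (length 3)
  C: 11 (length 2)
  E: 00 (length 2)
Average code length: 161/71 = 2.2676 bits/symbol


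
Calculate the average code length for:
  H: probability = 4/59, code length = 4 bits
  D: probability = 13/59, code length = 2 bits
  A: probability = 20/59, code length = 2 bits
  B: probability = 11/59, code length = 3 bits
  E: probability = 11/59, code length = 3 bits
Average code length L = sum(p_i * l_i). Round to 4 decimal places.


Weighted contributions p_i * l_i:
  H: (4/59) * 4 = 16/59
  D: (13/59) * 2 = 26/59
  A: (20/59) * 2 = 40/59
  B: (11/59) * 3 = 33/59
  E: (11/59) * 3 = 33/59
Sum = (16 + 26 + 40 + 33 + 33)/59 = 148/59

L = 148/59 = 2.5085 bits/symbol


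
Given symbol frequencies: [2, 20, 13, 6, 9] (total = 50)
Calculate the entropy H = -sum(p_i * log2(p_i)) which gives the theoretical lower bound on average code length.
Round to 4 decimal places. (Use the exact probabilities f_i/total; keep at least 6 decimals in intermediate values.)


Per-symbol terms -p_i * log2(p_i) with p_i = f_i/50:
  p = 2/50 = 0.040000: log2(p) = -4.643856, -p*log2(p) = 0.185754
  p = 20/50 = 0.400000: log2(p) = -1.321928, -p*log2(p) = 0.528771
  p = 13/50 = 0.260000: log2(p) = -1.943416, -p*log2(p) = 0.505288
  p = 6/50 = 0.120000: log2(p) = -3.058894, -p*log2(p) = 0.367067
  p = 9/50 = 0.180000: log2(p) = -2.473931, -p*log2(p) = 0.445308
H = 0.185754 + 0.528771 + 0.505288 + 0.367067 + 0.445308 = 2.032188

H = 2.0322 bits/symbol


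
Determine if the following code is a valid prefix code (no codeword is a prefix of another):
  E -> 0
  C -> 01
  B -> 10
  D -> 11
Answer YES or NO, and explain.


Checking each pair (does one codeword prefix another?):
  E='0' vs C='01': prefix -- VIOLATION

NO -- this is NOT a valid prefix code. E (0) is a prefix of C (01).


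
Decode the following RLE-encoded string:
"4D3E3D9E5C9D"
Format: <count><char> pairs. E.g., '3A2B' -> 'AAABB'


Expanding each <count><char> pair:
  4D -> 'DDDD'
  3E -> 'EEE'
  3D -> 'DDD'
  9E -> 'EEEEEEEEE'
  5C -> 'CCCCC'
  9D -> 'DDDDDDDDD'

Decoded = DDDDEEEDDDEEEEEEEEECCCCCDDDDDDDDD


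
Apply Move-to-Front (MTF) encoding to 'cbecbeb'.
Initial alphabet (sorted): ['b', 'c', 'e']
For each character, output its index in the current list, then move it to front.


MTF encoding:
'c': index 1 in ['b', 'c', 'e'] -> ['c', 'b', 'e']
'b': index 1 in ['c', 'b', 'e'] -> ['b', 'c', 'e']
'e': index 2 in ['b', 'c', 'e'] -> ['e', 'b', 'c']
'c': index 2 in ['e', 'b', 'c'] -> ['c', 'e', 'b']
'b': index 2 in ['c', 'e', 'b'] -> ['b', 'c', 'e']
'e': index 2 in ['b', 'c', 'e'] -> ['e', 'b', 'c']
'b': index 1 in ['e', 'b', 'c'] -> ['b', 'e', 'c']


Output: [1, 1, 2, 2, 2, 2, 1]


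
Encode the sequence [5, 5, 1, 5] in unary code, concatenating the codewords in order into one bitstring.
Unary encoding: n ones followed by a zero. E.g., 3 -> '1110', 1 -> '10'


Encode each number as n ones followed by a terminating 0:
  5 -> 111110 (6 bits)
  5 -> 111110 (6 bits)
  1 -> 10 (2 bits)
  5 -> 111110 (6 bits)
Total length = 6 + 6 + 2 + 6 = 20 bits.

Unary([5, 5, 1, 5]) = 11111011111010111110 (20 bits)


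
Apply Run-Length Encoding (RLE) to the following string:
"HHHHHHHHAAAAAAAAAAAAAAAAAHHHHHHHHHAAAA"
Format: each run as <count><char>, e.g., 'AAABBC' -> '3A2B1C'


Scanning runs left to right:
  i=0: run of 'H' x 8 -> '8H'
  i=8: run of 'A' x 17 -> '17A'
  i=25: run of 'H' x 9 -> '9H'
  i=34: run of 'A' x 4 -> '4A'

RLE = 8H17A9H4A


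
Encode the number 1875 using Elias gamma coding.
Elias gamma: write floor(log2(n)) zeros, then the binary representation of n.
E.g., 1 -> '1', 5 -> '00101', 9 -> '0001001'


num_bits = floor(log2(1875)) + 1 = 11
leading_zeros = num_bits - 1 = 10
binary(1875) = 11101010011

Elias gamma(1875) = '0000000000' + '11101010011' = 000000000011101010011 (21 bits)


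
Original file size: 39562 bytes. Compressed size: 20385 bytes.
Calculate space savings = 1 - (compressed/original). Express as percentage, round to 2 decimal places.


ratio = compressed/original = 20385/39562 = 0.515267
savings = 1 - ratio = 1 - 0.515267 = 0.484733
as a percentage: 0.484733 * 100 = 48.47%

Space savings = 1 - 20385/39562 = 48.47%


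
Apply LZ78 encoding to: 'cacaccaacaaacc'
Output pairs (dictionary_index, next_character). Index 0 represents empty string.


LZ78 encoding steps:
Dictionary: {0: ''}
Step 1: w='' (idx 0), next='c' -> output (0, 'c'), add 'c' as idx 1
Step 2: w='' (idx 0), next='a' -> output (0, 'a'), add 'a' as idx 2
Step 3: w='c' (idx 1), next='a' -> output (1, 'a'), add 'ca' as idx 3
Step 4: w='c' (idx 1), next='c' -> output (1, 'c'), add 'cc' as idx 4
Step 5: w='a' (idx 2), next='a' -> output (2, 'a'), add 'aa' as idx 5
Step 6: w='ca' (idx 3), next='a' -> output (3, 'a'), add 'caa' as idx 6
Step 7: w='a' (idx 2), next='c' -> output (2, 'c'), add 'ac' as idx 7
Step 8: w='c' (idx 1), end of input -> output (1, '')


Encoded: [(0, 'c'), (0, 'a'), (1, 'a'), (1, 'c'), (2, 'a'), (3, 'a'), (2, 'c'), (1, '')]


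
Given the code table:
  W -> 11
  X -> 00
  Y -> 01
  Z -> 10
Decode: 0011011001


Decoding:
00 -> X
11 -> W
01 -> Y
10 -> Z
01 -> Y


Result: XWYZY


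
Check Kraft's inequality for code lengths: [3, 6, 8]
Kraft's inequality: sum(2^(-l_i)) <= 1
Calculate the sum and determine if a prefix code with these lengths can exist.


Sum = 2^(-3) + 2^(-6) + 2^(-8)
    = 0.125 + 0.015625 + 0.00390625
    = 37/256 = 0.14453125
Since 0.14453125 <= 1, Kraft's inequality IS satisfied.
A prefix code with these lengths CAN exist.

Kraft sum = 0.14453125. Satisfied.


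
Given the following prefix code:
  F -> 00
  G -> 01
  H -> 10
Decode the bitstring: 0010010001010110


Decoding step by step:
Bits 00 -> F
Bits 10 -> H
Bits 01 -> G
Bits 00 -> F
Bits 01 -> G
Bits 01 -> G
Bits 01 -> G
Bits 10 -> H


Decoded message: FHGFGGGH


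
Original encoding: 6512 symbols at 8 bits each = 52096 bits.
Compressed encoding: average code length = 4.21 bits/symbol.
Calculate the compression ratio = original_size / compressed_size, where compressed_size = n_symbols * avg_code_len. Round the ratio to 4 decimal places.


original_size = n_symbols * orig_bits = 6512 * 8 = 52096 bits
compressed_size = n_symbols * avg_code_len = 6512 * 4.21 = 27415.52 bits
ratio = original_size / compressed_size = 52096 / 27415.52 = 1.9002

Compression ratio = 1.9002


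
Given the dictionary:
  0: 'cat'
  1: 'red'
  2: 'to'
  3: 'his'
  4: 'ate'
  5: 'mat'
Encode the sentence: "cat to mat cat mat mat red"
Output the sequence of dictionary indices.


Look up each word in the dictionary:
  'cat' -> 0
  'to' -> 2
  'mat' -> 5
  'cat' -> 0
  'mat' -> 5
  'mat' -> 5
  'red' -> 1

Encoded: [0, 2, 5, 0, 5, 5, 1]


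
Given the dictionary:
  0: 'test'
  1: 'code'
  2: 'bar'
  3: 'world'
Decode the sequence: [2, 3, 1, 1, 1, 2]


Look up each index in the dictionary:
  2 -> 'bar'
  3 -> 'world'
  1 -> 'code'
  1 -> 'code'
  1 -> 'code'
  2 -> 'bar'

Decoded: "bar world code code code bar"


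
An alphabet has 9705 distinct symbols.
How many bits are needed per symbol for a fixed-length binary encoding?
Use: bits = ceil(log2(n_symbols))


log2(9705) = 13.2445
Bracket: 2^13 = 8192 < 9705 <= 2^14 = 16384
So ceil(log2(9705)) = 14

bits = ceil(log2(9705)) = ceil(13.2445) = 14 bits


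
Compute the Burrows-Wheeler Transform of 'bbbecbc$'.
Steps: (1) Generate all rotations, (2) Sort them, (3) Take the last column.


Rotations (sorted):
  0: $bbbecbc -> last char: c
  1: bbbecbc$ -> last char: $
  2: bbecbc$b -> last char: b
  3: bc$bbbec -> last char: c
  4: becbc$bb -> last char: b
  5: c$bbbecb -> last char: b
  6: cbc$bbbe -> last char: e
  7: ecbc$bbb -> last char: b


BWT = c$bcbbeb


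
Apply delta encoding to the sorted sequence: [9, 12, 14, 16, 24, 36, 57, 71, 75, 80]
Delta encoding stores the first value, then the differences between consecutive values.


First value: 9
Deltas:
  12 - 9 = 3
  14 - 12 = 2
  16 - 14 = 2
  24 - 16 = 8
  36 - 24 = 12
  57 - 36 = 21
  71 - 57 = 14
  75 - 71 = 4
  80 - 75 = 5


Delta encoded: [9, 3, 2, 2, 8, 12, 21, 14, 4, 5]


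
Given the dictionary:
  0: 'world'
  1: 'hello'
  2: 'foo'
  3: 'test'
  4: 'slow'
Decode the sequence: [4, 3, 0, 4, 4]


Look up each index in the dictionary:
  4 -> 'slow'
  3 -> 'test'
  0 -> 'world'
  4 -> 'slow'
  4 -> 'slow'

Decoded: "slow test world slow slow"


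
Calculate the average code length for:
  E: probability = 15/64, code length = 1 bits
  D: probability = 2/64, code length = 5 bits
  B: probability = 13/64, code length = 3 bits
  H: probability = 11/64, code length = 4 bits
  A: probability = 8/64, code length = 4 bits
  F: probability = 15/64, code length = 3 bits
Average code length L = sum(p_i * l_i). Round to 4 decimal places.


Weighted contributions p_i * l_i:
  E: (15/64) * 1 = 15/64
  D: (2/64) * 5 = 10/64
  B: (13/64) * 3 = 39/64
  H: (11/64) * 4 = 44/64
  A: (8/64) * 4 = 32/64
  F: (15/64) * 3 = 45/64
Sum = (15 + 10 + 39 + 44 + 32 + 45)/64 = 185/64

L = 185/64 = 2.8906 bits/symbol


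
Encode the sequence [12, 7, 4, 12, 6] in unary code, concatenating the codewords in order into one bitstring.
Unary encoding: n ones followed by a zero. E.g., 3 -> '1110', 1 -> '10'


Encode each number as n ones followed by a terminating 0:
  12 -> 1111111111110 (13 bits)
  7 -> 11111110 (8 bits)
  4 -> 11110 (5 bits)
  12 -> 1111111111110 (13 bits)
  6 -> 1111110 (7 bits)
Total length = 13 + 8 + 5 + 13 + 7 = 46 bits.

Unary([12, 7, 4, 12, 6]) = 1111111111110111111101111011111111111101111110 (46 bits)


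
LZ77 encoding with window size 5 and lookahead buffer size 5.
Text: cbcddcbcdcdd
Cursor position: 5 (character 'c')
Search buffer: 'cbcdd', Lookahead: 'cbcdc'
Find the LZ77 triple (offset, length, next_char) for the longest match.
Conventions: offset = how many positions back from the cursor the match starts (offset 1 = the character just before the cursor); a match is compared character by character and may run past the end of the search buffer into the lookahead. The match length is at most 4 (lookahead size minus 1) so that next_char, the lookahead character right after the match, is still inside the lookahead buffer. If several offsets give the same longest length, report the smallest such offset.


Try each offset into the search buffer:
  offset=1 (pos 4, char 'd'): match length 0
  offset=2 (pos 3, char 'd'): match length 0
  offset=3 (pos 2, char 'c'): match length 1
  offset=4 (pos 1, char 'b'): match length 0
  offset=5 (pos 0, char 'c'): match length 4
Longest match has length 4 at offset 5.
next_char = character at position 5 + 4 = 9 -> 'c'

Best match: offset=5, length=4 (matching 'cbcd' starting at position 0)
LZ77 triple: (5, 4, 'c')


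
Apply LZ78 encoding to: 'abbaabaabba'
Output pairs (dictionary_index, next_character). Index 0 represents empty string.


LZ78 encoding steps:
Dictionary: {0: ''}
Step 1: w='' (idx 0), next='a' -> output (0, 'a'), add 'a' as idx 1
Step 2: w='' (idx 0), next='b' -> output (0, 'b'), add 'b' as idx 2
Step 3: w='b' (idx 2), next='a' -> output (2, 'a'), add 'ba' as idx 3
Step 4: w='a' (idx 1), next='b' -> output (1, 'b'), add 'ab' as idx 4
Step 5: w='a' (idx 1), next='a' -> output (1, 'a'), add 'aa' as idx 5
Step 6: w='b' (idx 2), next='b' -> output (2, 'b'), add 'bb' as idx 6
Step 7: w='a' (idx 1), end of input -> output (1, '')


Encoded: [(0, 'a'), (0, 'b'), (2, 'a'), (1, 'b'), (1, 'a'), (2, 'b'), (1, '')]


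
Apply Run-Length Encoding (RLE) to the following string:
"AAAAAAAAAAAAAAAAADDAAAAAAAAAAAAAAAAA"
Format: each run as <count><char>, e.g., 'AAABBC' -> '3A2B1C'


Scanning runs left to right:
  i=0: run of 'A' x 17 -> '17A'
  i=17: run of 'D' x 2 -> '2D'
  i=19: run of 'A' x 17 -> '17A'

RLE = 17A2D17A


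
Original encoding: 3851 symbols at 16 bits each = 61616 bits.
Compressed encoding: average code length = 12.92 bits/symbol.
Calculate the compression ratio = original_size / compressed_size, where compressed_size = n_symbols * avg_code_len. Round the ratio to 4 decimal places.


original_size = n_symbols * orig_bits = 3851 * 16 = 61616 bits
compressed_size = n_symbols * avg_code_len = 3851 * 12.92 = 49754.92 bits
ratio = original_size / compressed_size = 61616 / 49754.92 = 1.2384

Compression ratio = 1.2384


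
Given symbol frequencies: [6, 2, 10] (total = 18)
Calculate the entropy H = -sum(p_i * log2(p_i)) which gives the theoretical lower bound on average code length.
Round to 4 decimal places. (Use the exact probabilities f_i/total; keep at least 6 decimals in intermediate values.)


Per-symbol terms -p_i * log2(p_i) with p_i = f_i/18:
  p = 6/18 = 0.333333: log2(p) = -1.584963, -p*log2(p) = 0.528321
  p = 2/18 = 0.111111: log2(p) = -3.169925, -p*log2(p) = 0.352214
  p = 10/18 = 0.555556: log2(p) = -0.847997, -p*log2(p) = 0.471109
H = 0.528321 + 0.352214 + 0.471109 = 1.351644

H = 1.3516 bits/symbol


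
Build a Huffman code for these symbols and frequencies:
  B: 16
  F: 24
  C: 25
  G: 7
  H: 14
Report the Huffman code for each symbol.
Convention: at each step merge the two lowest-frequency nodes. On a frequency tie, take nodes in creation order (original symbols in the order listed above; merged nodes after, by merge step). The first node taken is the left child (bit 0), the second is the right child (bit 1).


Huffman tree construction:
Step 1: Merge G(7) + H(14) = 21
Step 2: Merge B(16) + (G+H)(21) = 37
Step 3: Merge F(24) + C(25) = 49
Step 4: Merge (B+(G+H))(37) + (F+C)(49) = 86
Read each symbol's code off the tree from the root (left child = 0, right child = 1).

Codes:
  B: 00 (length 2)
  F: 10 (length 2)
  C: 11 (length 2)
  G: 010 (length 3)
  H: 011 (length 3)
Average code length: 193/86 = 2.2442 bits/symbol


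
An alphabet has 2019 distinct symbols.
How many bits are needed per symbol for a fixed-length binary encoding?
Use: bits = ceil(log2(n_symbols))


log2(2019) = 10.9794
Bracket: 2^10 = 1024 < 2019 <= 2^11 = 2048
So ceil(log2(2019)) = 11

bits = ceil(log2(2019)) = ceil(10.9794) = 11 bits


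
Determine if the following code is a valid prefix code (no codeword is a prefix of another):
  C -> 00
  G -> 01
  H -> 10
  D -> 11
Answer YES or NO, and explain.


Checking each pair (does one codeword prefix another?):
  C='00' vs G='01': no prefix
  C='00' vs H='10': no prefix
  C='00' vs D='11': no prefix
  G='01' vs C='00': no prefix
  G='01' vs H='10': no prefix
  G='01' vs D='11': no prefix
  H='10' vs C='00': no prefix
  H='10' vs G='01': no prefix
  H='10' vs D='11': no prefix
  D='11' vs C='00': no prefix
  D='11' vs G='01': no prefix
  D='11' vs H='10': no prefix
No violation found over all pairs.

YES -- this is a valid prefix code. No codeword is a prefix of any other codeword.


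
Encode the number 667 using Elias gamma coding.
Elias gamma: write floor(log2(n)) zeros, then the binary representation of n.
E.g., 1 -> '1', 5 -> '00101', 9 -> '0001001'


num_bits = floor(log2(667)) + 1 = 10
leading_zeros = num_bits - 1 = 9
binary(667) = 1010011011

Elias gamma(667) = '000000000' + '1010011011' = 0000000001010011011 (19 bits)


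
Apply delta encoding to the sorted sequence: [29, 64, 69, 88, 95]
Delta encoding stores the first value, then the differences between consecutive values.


First value: 29
Deltas:
  64 - 29 = 35
  69 - 64 = 5
  88 - 69 = 19
  95 - 88 = 7


Delta encoded: [29, 35, 5, 19, 7]


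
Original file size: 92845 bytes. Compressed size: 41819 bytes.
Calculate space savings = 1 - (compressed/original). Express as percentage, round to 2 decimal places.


ratio = compressed/original = 41819/92845 = 0.450417
savings = 1 - ratio = 1 - 0.450417 = 0.549583
as a percentage: 0.549583 * 100 = 54.96%

Space savings = 1 - 41819/92845 = 54.96%


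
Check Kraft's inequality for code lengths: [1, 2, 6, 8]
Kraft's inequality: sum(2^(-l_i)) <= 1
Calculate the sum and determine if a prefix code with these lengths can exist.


Sum = 2^(-1) + 2^(-2) + 2^(-6) + 2^(-8)
    = 0.5 + 0.25 + 0.015625 + 0.00390625
    = 197/256 = 0.76953125
Since 0.76953125 <= 1, Kraft's inequality IS satisfied.
A prefix code with these lengths CAN exist.

Kraft sum = 0.76953125. Satisfied.


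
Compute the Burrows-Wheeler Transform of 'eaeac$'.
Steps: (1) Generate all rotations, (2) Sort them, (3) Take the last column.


Rotations (sorted):
  0: $eaeac -> last char: c
  1: ac$eae -> last char: e
  2: aeac$e -> last char: e
  3: c$eaea -> last char: a
  4: eac$ea -> last char: a
  5: eaeac$ -> last char: $


BWT = ceeaa$


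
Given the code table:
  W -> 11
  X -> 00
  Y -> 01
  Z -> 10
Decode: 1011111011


Decoding:
10 -> Z
11 -> W
11 -> W
10 -> Z
11 -> W


Result: ZWWZW


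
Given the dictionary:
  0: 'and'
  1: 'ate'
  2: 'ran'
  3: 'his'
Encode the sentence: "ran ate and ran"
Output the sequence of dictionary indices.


Look up each word in the dictionary:
  'ran' -> 2
  'ate' -> 1
  'and' -> 0
  'ran' -> 2

Encoded: [2, 1, 0, 2]


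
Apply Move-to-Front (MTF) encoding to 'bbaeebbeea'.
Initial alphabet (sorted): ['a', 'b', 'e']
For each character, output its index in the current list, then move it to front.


MTF encoding:
'b': index 1 in ['a', 'b', 'e'] -> ['b', 'a', 'e']
'b': index 0 in ['b', 'a', 'e'] -> ['b', 'a', 'e']
'a': index 1 in ['b', 'a', 'e'] -> ['a', 'b', 'e']
'e': index 2 in ['a', 'b', 'e'] -> ['e', 'a', 'b']
'e': index 0 in ['e', 'a', 'b'] -> ['e', 'a', 'b']
'b': index 2 in ['e', 'a', 'b'] -> ['b', 'e', 'a']
'b': index 0 in ['b', 'e', 'a'] -> ['b', 'e', 'a']
'e': index 1 in ['b', 'e', 'a'] -> ['e', 'b', 'a']
'e': index 0 in ['e', 'b', 'a'] -> ['e', 'b', 'a']
'a': index 2 in ['e', 'b', 'a'] -> ['a', 'e', 'b']


Output: [1, 0, 1, 2, 0, 2, 0, 1, 0, 2]


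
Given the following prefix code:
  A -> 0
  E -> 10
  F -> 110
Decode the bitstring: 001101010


Decoding step by step:
Bits 0 -> A
Bits 0 -> A
Bits 110 -> F
Bits 10 -> E
Bits 10 -> E


Decoded message: AAFEE


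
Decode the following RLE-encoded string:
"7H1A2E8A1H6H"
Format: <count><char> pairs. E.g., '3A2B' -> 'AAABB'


Expanding each <count><char> pair:
  7H -> 'HHHHHHH'
  1A -> 'A'
  2E -> 'EE'
  8A -> 'AAAAAAAA'
  1H -> 'H'
  6H -> 'HHHHHH'

Decoded = HHHHHHHAEEAAAAAAAAHHHHHHH


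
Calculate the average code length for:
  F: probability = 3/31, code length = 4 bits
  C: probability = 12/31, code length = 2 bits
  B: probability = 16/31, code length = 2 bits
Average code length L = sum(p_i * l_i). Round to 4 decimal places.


Weighted contributions p_i * l_i:
  F: (3/31) * 4 = 12/31
  C: (12/31) * 2 = 24/31
  B: (16/31) * 2 = 32/31
Sum = (12 + 24 + 32)/31 = 68/31

L = 68/31 = 2.1935 bits/symbol


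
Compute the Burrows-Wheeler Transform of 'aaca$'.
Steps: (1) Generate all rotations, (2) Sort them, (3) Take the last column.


Rotations (sorted):
  0: $aaca -> last char: a
  1: a$aac -> last char: c
  2: aaca$ -> last char: $
  3: aca$a -> last char: a
  4: ca$aa -> last char: a


BWT = ac$aa


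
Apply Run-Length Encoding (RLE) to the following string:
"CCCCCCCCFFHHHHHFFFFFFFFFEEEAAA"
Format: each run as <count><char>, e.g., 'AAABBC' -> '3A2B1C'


Scanning runs left to right:
  i=0: run of 'C' x 8 -> '8C'
  i=8: run of 'F' x 2 -> '2F'
  i=10: run of 'H' x 5 -> '5H'
  i=15: run of 'F' x 9 -> '9F'
  i=24: run of 'E' x 3 -> '3E'
  i=27: run of 'A' x 3 -> '3A'

RLE = 8C2F5H9F3E3A
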